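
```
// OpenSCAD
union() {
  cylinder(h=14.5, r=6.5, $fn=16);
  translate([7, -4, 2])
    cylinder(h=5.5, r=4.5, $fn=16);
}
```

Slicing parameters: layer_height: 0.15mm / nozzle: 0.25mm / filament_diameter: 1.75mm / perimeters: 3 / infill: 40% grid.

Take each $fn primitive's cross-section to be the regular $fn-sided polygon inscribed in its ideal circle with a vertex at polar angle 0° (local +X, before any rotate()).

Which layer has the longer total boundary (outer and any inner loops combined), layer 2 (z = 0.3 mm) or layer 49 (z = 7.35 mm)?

layer 49 (z = 7.35 mm)

Layer 2 (z = 0.3): the r=6.5 cylinder gives a regular 16-gon of circumradius 6.5 (constant along its height) (perimeter = 2·16·6.500·sin(180°/16) = 40.58 mm); the cylinder at (7, -4) is absent (z outside [2, 7.5]); Combining (union): only the r=6.5 cylinder is present, so the union is just that shape — boundary = 40.58 mm. So its perimeter = 40.58 mm. Layer 49 (z = 7.35): the cylinder: section is a regular 16-gon, circumradius r=6.5 (perimeter = 2·16·6.500·sin(180°/16) = 40.58 mm); the r=4.5 cylinder at (7, -4) gives a regular 16-gon of circumradius 4.5 (constant along its height) (perimeter = 2·16·4.500·sin(180°/16) = 28.09 mm); Combining (union): the regions partially overlap (shared area 13.62 mm²), so the edge portions inside another operand are dropped and the merged outline is re-measured after clipping — boundary = 52.89 mm. So its perimeter = 52.89 mm. Layer 49 is larger (52.89 vs 40.58 mm).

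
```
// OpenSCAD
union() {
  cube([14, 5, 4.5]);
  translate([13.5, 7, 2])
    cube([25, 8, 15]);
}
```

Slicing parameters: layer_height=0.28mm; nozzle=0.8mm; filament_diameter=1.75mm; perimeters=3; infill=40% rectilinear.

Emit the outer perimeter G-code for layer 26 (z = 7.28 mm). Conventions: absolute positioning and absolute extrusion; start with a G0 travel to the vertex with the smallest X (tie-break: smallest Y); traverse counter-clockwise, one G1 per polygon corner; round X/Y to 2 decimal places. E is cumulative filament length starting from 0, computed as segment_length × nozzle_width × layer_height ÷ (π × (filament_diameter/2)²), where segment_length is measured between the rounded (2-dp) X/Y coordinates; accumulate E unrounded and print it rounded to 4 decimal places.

G0 X13.50 Y7.00 Z7.28
G1 X38.50 Y7.00 E2.3282
G1 X38.50 Y15.00 E3.0732
G1 X13.50 Y15.00 E5.4014
G1 X13.50 Y7.00 E6.1465

At z = 7.28 mm: the cube is not intersected at this z (z outside [0, 4.5]); the cube at (13.5, 7) (footprint 25×8) is included at this height; Combining (union): only the 25×8 cube at (13.5, 7) is present, so the union is just that shape — 1 connected region. The outline is a single polygon with 4 vertices. Extrusion per mm of travel: 0.8 × 0.28 / (π × 0.875²) = 0.093128. Accumulating E over each segment gives final E = 6.1465.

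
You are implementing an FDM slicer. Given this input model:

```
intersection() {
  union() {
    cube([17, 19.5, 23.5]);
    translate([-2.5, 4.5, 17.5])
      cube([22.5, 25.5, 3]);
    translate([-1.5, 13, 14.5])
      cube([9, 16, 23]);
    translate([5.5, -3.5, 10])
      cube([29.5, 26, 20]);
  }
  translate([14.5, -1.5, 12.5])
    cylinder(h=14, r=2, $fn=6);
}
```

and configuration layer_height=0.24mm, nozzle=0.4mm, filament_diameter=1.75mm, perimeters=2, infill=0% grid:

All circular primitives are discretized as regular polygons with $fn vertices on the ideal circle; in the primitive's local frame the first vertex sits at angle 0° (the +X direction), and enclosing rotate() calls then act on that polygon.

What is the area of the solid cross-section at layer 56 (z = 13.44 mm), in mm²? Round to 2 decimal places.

10.39 mm²

At z = 13.44 mm: the cube (footprint 17×19.5) is included at this height (area 331.50 mm²); the cube at (-2.5, 4.5) is absent (z outside [17.5, 20.5]); the cube at (-1.5, 13) does not reach this height (z outside [14.5, 37.5]); the cube at (5.5, -3.5) (footprint 29.5×26) is included at this height (area 767.00 mm²); Taking the union: the regions partially overlap — summed areas 1098.50 mm² minus the doubly-counted overlap 224.25 mm² gives 874.25 mm² — area = 874.25 mm²; the cylinder at (14.5, -1.5): section is a regular 6-gon, circumradius r=2 (area = (6/2)·2.000²·sin(360°/6) = 10.39 mm²); Taking the intersection: the r=2 cylinder at (14.5, -1.5) lies inside that combined region, so the common part is the r=2 cylinder at (14.5, -1.5) itself — area = 10.39 mm². Overall, the cross-section is a single solid region. Net area = 10.39 mm².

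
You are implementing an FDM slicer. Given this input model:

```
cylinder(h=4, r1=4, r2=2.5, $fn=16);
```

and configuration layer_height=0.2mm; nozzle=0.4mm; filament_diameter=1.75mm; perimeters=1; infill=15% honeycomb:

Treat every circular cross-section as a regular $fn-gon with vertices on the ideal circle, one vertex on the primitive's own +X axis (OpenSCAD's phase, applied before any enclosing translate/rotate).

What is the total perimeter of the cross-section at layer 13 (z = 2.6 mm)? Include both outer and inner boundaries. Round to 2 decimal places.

At z = 2.6 mm: the cone contributes a regular 16-gon of circumradius 3.025 (interpolated between r1=4 and r2=2.5 at t=0.650) (perimeter = 2·16·3.025·sin(180°/16) = 18.88 mm). Overall, the cross-section is a single solid region. Total boundary length (outer) = 18.88 mm.

18.88 mm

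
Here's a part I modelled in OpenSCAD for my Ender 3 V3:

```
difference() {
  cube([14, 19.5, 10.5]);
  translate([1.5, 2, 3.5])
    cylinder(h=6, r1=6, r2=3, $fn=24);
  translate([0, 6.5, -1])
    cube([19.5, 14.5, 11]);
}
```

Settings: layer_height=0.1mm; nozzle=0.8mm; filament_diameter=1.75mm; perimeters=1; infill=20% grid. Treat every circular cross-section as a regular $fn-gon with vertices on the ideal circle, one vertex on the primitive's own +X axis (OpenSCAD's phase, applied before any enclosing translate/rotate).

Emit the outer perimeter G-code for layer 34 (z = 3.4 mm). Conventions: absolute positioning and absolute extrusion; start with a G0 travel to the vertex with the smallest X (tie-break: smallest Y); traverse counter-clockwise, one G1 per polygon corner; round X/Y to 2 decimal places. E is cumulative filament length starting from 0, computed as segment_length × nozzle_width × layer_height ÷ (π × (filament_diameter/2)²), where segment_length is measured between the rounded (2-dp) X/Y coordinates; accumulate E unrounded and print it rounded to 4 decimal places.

G0 X0.00 Y0.00 Z3.40
G1 X14.00 Y0.00 E0.4656
G1 X14.00 Y6.50 E0.6818
G1 X0.00 Y6.50 E1.1475
G1 X0.00 Y0.00 E1.3637

At z = 3.4 mm: the cube (footprint 14×19.5) is included at this height; the cone at (1.5, 2) does not reach this height (z outside [3.5, 9.5]); the cube at (0, 6.5) is present — its section is the full 19.5×14.5 rectangle; After the difference (first − rest): starting from the 14×19.5 cube, the 19.5×14.5 cube at (0, 6.5) partially overlaps it — only the 182.00 mm² overlap (of its 282.75 mm²) is removed, clipping the outline — 1 connected region. The outline is a single polygon with 4 vertices. Extrusion per mm of travel: 0.8 × 0.1 / (π × 0.875²) = 0.033260. Accumulating E over each segment gives final E = 1.3637.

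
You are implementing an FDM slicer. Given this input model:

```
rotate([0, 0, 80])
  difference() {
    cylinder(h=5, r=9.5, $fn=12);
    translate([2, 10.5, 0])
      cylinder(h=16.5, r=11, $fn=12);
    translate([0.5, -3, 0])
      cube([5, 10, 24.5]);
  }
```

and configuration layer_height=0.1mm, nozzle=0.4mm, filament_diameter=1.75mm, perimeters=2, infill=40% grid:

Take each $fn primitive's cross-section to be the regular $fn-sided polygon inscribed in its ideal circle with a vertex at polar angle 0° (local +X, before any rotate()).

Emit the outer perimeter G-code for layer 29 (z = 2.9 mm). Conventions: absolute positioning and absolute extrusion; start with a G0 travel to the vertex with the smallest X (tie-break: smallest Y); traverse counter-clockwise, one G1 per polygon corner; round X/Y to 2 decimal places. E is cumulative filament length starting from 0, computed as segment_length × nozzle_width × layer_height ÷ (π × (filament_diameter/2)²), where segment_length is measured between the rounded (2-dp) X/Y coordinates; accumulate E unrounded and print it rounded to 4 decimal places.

G0 X-6.60 Y-6.58 Z2.90
G1 X-6.11 Y-7.28 E0.0142
G1 X-1.65 Y-9.36 E0.0960
G1 X3.25 Y-8.93 E0.1778
G1 X7.28 Y-6.11 E0.2596
G1 X9.36 Y-1.65 E0.3415
G1 X8.93 Y3.25 E0.4233
G1 X6.11 Y7.28 E0.5051
G1 X1.65 Y9.36 E0.5869
G1 X-0.77 Y9.14 E0.6273
G1 X0.34 Y7.56 E0.6594
G1 X0.52 Y5.49 E0.6940
G1 X3.91 Y4.90 E0.7512
G1 X3.04 Y-0.03 E0.8345
G1 X0.18 Y0.48 E0.8828
G1 X-1.57 Y-3.28 E0.9518
G1 X-6.23 Y-6.54 E1.0463
G1 X-6.60 Y-6.58 E1.0525

At z = 2.9 mm: the cylinder: section is a regular 12-gon, circumradius r=9.5; the cylinder at (2, 10.5): section is a regular 12-gon, circumradius r=11; the cube at (0.5, -3) is present — its section is the full 5×10 rectangle; Taking the first minus the rest: starting from the r=9.5 cylinder, the r=11 cylinder at (2, 10.5) partially overlaps it — only the 111.15 mm² overlap (of its 363.00 mm²) is removed, clipping the outline; the 5×10 cube at (0.5, -3) partially overlaps it — only the 14.44 mm² overlap (of its 50.00 mm²) is removed, clipping the outline — 1 connected region; (rotated 80° about Z; rotation is an isometry so areas/perimeters/island counts are preserved). The outline is a single polygon with 17 vertices. Extrusion per mm of travel: 0.4 × 0.1 / (π × 0.875²) = 0.016630. Accumulating E over each segment gives final E = 1.0525.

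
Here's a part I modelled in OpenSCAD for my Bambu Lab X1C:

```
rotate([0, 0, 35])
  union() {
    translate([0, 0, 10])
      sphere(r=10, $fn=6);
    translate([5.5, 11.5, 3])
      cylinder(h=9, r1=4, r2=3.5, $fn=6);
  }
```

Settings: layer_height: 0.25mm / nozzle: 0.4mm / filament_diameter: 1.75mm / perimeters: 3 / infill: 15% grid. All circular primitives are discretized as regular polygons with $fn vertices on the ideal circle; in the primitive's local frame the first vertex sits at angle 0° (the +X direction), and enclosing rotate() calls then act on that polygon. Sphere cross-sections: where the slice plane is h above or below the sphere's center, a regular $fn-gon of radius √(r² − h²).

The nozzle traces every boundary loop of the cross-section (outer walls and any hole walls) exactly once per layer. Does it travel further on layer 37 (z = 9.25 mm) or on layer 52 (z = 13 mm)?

layer 37 (z = 9.25 mm)

Layer 37 (z = 9.25): the r=10 sphere contributes a regular 6-gon of circumradius √(10²−0.75²) = 9.972 (perimeter = 2·6·9.972·sin(180°/6) = 59.83 mm); the cone at (5.5, 11.5) contributes a regular 6-gon of circumradius 3.653 (interpolated between r1=4 and r2=3.5 at t=0.694) (perimeter = 2·6·3.653·sin(180°/6) = 21.92 mm); Combining (union): the regions partially overlap (shared area 0.44 mm²), so the edge portions inside another operand are dropped and the merged outline is re-measured after clipping — boundary = 78.09 mm; (whole slice rotated 35° about Z — lengths, areas and connectivity unchanged). So its perimeter = 78.09 mm. Layer 52 (z = 13): the r=10 sphere contributes a regular 6-gon of circumradius √(10²−3²) = 9.539 (perimeter = 2·6·9.539·sin(180°/6) = 57.24 mm); the cone at (5.5, 11.5) does not reach this height (z outside [3, 12]); Taking the union: only the r=10 sphere is present, so the union is just that shape — boundary = 57.24 mm; (rotated 35° about Z; rotation is an isometry so areas/perimeters/island counts are preserved). So its perimeter = 57.24 mm. Layer 37 is larger (78.09 vs 57.24 mm).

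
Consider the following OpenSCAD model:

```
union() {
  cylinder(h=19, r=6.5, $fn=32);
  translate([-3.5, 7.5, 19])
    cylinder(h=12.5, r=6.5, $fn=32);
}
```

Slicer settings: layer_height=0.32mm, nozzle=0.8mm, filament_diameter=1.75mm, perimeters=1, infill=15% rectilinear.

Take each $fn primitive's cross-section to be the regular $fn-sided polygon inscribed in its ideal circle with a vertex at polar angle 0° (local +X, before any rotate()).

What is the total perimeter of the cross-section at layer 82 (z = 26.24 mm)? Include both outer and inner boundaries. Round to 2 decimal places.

At z = 26.24 mm: the cylinder does not reach this height (z outside [0, 19]); the cylinder at (-3.5, 7.5): section is a regular 32-gon, circumradius r=6.5 (perimeter = 2·32·6.500·sin(180°/32) = 40.78 mm); Taking the union: only the r=6.5 cylinder at (-3.5, 7.5) is present, so the union is just that shape — boundary = 40.78 mm. Overall, the cross-section is a single solid region. Total boundary length (outer) = 40.78 mm.

40.78 mm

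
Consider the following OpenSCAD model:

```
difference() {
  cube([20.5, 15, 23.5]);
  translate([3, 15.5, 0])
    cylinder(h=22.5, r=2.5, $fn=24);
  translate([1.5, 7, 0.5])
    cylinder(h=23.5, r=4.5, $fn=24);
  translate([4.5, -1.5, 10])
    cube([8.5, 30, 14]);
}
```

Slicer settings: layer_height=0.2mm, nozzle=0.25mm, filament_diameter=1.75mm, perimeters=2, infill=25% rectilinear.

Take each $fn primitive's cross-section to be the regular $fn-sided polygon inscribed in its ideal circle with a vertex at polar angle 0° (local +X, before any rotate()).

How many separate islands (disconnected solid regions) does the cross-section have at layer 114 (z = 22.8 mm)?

3

At z = 22.8 mm: the cube (footprint 20.5×15) is included at this height; the cylinder at (3, 15.5) is absent (z outside [0, 22.5]); the r=4.5 cylinder at (1.5, 7) gives a regular 24-gon of circumradius 4.5 (constant along its height); the 8.5×30 cube at (4.5, -1.5) contributes its full rectangle; After the difference (first − rest): starting from the 20.5×15 cube, the r=4.5 cylinder at (1.5, 7) partially overlaps it — only the 44.62 mm² overlap (of its 62.89 mm²) is removed, clipping the outline; the 8.5×30 cube at (4.5, -1.5) partially overlaps it — only the 120.72 mm² overlap (of its 255.00 mm²) is removed, clipping the outline — 3 connected regions. Overall, the cross-section has 3 separate islands. Island count = 3.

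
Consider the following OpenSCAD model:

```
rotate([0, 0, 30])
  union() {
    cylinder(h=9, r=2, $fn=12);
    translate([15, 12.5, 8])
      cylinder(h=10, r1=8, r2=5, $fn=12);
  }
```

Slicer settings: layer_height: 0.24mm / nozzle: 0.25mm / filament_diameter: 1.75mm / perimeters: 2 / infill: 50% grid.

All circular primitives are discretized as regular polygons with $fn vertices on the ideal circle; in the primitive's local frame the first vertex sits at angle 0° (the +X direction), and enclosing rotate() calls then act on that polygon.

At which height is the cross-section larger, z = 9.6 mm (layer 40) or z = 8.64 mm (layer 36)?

layer 36 (z = 8.64 mm)

Layer 40 (z = 9.6): the cylinder does not reach this height (z outside [0, 9]); the cone at (15, 12.5) contributes a regular 12-gon of circumradius 7.520 (interpolated between r1=8 and r2=5 at t=0.160) (area = (12/2)·7.520²·sin(360°/12) = 169.65 mm²); Combining (union): only the cone at (15, 12.5) is present, so the union is just that shape — area = 169.65 mm²; (rotated 30° about Z; rotation is an isometry so areas/perimeters/island counts are preserved). So its area = 169.65 mm². Layer 36 (z = 8.64): the cylinder: section is a regular 12-gon, circumradius r=2 (area = (12/2)·2.000²·sin(360°/12) = 12.00 mm²); the cone at (15, 12.5) contributes a regular 12-gon of circumradius 7.808 (interpolated between r1=8 and r2=5 at t=0.064) (area = (12/2)·7.808²·sin(360°/12) = 182.89 mm²); Merging all regions: the 2 present regions are separate (no shared area or edge), so areas and boundary lengths simply add and each stays a separate island — area = 194.89 mm²; (rotated 30° about Z; rotation is an isometry so areas/perimeters/island counts are preserved). So its area = 194.89 mm². Layer 36 is larger (194.89 vs 169.65 mm²).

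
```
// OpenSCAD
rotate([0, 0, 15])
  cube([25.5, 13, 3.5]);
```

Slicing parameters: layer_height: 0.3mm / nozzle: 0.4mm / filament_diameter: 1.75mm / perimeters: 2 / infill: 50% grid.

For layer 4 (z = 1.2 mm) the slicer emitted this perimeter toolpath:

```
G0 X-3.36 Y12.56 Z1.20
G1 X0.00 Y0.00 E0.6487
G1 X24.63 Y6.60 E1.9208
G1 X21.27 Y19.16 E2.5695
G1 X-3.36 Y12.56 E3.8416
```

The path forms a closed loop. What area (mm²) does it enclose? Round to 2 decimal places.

Apply the shoelace formula to the sequence of (X, Y) vertices; enclosed area = 331.53 mm².

331.53 mm²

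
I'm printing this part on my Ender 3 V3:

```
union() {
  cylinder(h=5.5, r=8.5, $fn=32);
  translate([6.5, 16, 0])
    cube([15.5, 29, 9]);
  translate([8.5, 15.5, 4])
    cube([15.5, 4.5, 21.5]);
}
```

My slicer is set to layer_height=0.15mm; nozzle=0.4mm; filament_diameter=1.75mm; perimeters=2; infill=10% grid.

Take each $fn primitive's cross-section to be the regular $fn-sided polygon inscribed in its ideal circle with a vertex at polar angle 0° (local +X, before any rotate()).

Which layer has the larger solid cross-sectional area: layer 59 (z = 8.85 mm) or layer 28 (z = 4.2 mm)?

layer 28 (z = 4.2 mm)

Layer 59 (z = 8.85): the cylinder is not intersected at this z (z outside [0, 5.5]); the cube at (6.5, 16) is present — its section is the full 15.5×29 rectangle (area 449.50 mm²); the cube at (8.5, 15.5) (footprint 15.5×4.5) is included at this height (area 69.75 mm²); Taking the union: the regions partially overlap — summed areas 519.25 mm² minus the doubly-counted overlap 54.00 mm² gives 465.25 mm² — area = 465.25 mm². So its area = 465.25 mm². Layer 28 (z = 4.2): the cylinder: section is a regular 32-gon, circumradius r=8.5 (area = (32/2)·8.500²·sin(360°/32) = 225.52 mm²); the 15.5×29 cube at (6.5, 16) contributes its full rectangle (area 449.50 mm²); the cube at (8.5, 15.5) (footprint 15.5×4.5) is included at this height (area 69.75 mm²); Taking the union: the regions partially overlap — summed areas 744.77 mm² minus the doubly-counted overlap 54.00 mm² gives 690.77 mm² — area = 690.77 mm². So its area = 690.77 mm². Layer 28 is larger (690.77 vs 465.25 mm²).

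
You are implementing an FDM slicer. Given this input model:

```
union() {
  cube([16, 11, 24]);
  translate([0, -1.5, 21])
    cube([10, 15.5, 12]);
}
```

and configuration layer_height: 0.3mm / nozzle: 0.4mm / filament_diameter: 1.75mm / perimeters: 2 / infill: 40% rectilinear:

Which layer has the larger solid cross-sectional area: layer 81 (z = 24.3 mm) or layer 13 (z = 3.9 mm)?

Layer 81 (z = 24.3): the cube is absent (z outside [0, 24]); the 10×15.5 cube at (0, -1.5) contributes its full rectangle (area 155.00 mm²); Merging all regions: only the 10×15.5 cube at (0, -1.5) is present, so the union is just that shape — area = 155.00 mm². So its area = 155.00 mm². Layer 13 (z = 3.9): the cube (footprint 16×11) is included at this height (area 176.00 mm²); the cube at (0, -1.5) is absent (z outside [21, 33]); Merging all regions: only the 16×11 cube is present, so the union is just that shape — area = 176.00 mm². So its area = 176.00 mm². Layer 13 is larger (176.00 vs 155.00 mm²).

layer 13 (z = 3.9 mm)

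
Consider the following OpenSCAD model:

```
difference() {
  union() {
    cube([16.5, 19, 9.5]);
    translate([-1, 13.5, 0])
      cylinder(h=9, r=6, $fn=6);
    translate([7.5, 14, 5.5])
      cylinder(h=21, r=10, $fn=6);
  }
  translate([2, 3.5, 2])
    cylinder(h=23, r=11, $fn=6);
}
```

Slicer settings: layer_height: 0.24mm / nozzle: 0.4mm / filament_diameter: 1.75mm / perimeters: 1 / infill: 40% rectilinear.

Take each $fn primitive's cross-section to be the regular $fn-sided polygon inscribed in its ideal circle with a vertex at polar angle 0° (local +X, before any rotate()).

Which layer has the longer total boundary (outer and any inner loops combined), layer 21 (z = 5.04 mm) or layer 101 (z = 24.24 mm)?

Layer 21 (z = 5.04): the 16.5×19 cube contributes its full rectangle (perimeter 71.00 mm); the r=6 cylinder at (-1, 13.5) gives a regular 6-gon of circumradius 6 (constant along its height) (perimeter = 2·6·6.000·sin(180°/6) = 36.00 mm); the cylinder at (7.5, 14) is absent (z outside [5.5, 26.5]); Combining (union): the regions partially overlap (shared area 36.37 mm²), so the edge portions inside another operand are dropped and the merged outline is re-measured after clipping — boundary = 80.61 mm; the r=11 cylinder at (2, 3.5) gives a regular 6-gon of circumradius 11 (constant along its height) (perimeter = 2·6·11.000·sin(180°/6) = 66.00 mm); Taking the first minus the rest: starting from the result so far, the r=11 cylinder at (2, 3.5) partially overlaps it — only the 160.43 mm² overlap (of its 314.37 mm²) is removed, clipping the outline — boundary = 84.37 mm. So its perimeter = 84.37 mm. Layer 101 (z = 24.24): the cube does not reach this height (z outside [0, 9.5]); the cylinder at (-1, 13.5) is not intersected at this z (z outside [0, 9]); the r=10 cylinder at (7.5, 14) contributes a regular 6-gon of circumradius 10 (perimeter = 2·6·10.000·sin(180°/6) = 60.00 mm); Combining (union): only the r=10 cylinder at (7.5, 14) is present, so the union is just that shape — boundary = 60.00 mm; the cylinder at (2, 3.5): section is a regular 6-gon, circumradius r=11 (perimeter = 2·6·11.000·sin(180°/6) = 66.00 mm); After the difference (first − rest): starting from that combined region, the r=11 cylinder at (2, 3.5) partially overlaps it — only the 72.54 mm² overlap (of its 314.37 mm²) is removed, clipping the outline — boundary = 60.00 mm. So its perimeter = 60.00 mm. Layer 21 is larger (84.37 vs 60.00 mm).

layer 21 (z = 5.04 mm)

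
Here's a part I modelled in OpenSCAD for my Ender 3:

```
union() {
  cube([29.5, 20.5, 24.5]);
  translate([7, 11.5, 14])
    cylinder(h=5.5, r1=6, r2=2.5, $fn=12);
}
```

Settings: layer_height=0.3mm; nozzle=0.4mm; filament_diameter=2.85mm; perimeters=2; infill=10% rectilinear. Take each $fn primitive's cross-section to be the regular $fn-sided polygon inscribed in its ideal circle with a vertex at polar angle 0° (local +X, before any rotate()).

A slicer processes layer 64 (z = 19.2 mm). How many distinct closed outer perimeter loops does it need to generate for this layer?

At z = 19.2 mm: the cube is present — its section is the full 29.5×20.5 rectangle; the cone at (7, 11.5): at t=0.945 of its height the radius interpolates to r₁+(r₂−r₁)t = 2.691, giving a regular 12-gon of that circumradius; Combining (union): the cone at (7, 11.5) lies entirely inside the 29.5×20.5 cube, so the union is just the 29.5×20.5 cube — 1 connected region. The result has 1 disconnected region.

1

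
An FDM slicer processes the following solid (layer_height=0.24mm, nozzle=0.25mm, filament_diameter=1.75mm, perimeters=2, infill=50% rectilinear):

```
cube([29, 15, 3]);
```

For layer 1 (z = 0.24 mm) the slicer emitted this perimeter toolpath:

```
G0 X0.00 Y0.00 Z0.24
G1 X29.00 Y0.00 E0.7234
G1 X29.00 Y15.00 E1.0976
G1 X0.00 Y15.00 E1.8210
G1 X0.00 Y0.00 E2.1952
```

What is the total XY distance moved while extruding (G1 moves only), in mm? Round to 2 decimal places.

Sum the Euclidean lengths of each G1 segment: total = 88.00 mm.

88.00 mm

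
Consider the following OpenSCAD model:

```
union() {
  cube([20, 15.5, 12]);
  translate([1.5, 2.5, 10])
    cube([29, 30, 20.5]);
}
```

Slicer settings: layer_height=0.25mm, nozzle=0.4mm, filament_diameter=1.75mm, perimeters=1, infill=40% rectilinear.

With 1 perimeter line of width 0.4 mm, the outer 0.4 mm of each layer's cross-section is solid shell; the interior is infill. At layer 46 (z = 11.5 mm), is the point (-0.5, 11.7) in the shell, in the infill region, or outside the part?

outside

At z = 11.5 mm: the cube is present — its section is the full 20×15.5 rectangle; the cube at (1.5, 2.5) (footprint 29×30) is included at this height; Combining (union): the regions partially overlap (shared area 240.50 mm²), so overlapping operands fuse into one piece — 1 connected region. Overall, the cross-section is a single solid region. The nearest boundary edge runs (0.00, 0.00)→(0.00, 15.50); distance from the point to it = 0.50 mm. The point is not inside any of the regions above, so it lies outside the cross-section (0.50 mm from the nearest boundary).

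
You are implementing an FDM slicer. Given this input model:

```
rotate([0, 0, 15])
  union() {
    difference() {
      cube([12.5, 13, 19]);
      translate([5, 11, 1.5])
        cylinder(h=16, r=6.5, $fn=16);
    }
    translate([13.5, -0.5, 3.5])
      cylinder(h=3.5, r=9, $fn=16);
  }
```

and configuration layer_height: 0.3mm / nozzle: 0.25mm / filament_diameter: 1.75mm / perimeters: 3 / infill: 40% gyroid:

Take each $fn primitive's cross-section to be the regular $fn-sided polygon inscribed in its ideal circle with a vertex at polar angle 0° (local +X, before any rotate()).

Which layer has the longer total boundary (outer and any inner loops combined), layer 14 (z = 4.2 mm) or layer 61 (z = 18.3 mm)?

Layer 14 (z = 4.2): the cube is present — its section is the full 12.5×13 rectangle (perimeter 51.00 mm); the r=6.5 cylinder at (5, 11) contributes a regular 16-gon of circumradius 6.5 (perimeter = 2·16·6.500·sin(180°/16) = 40.58 mm); Subtracting the remaining from the first: starting from the 12.5×13 cube, the r=6.5 cylinder at (5, 11) partially overlaps it — only the 83.40 mm² overlap (of its 129.35 mm²) is removed, clipping the outline — boundary = 51.89 mm; the r=9 cylinder at (13.5, -0.5) contributes a regular 16-gon of circumradius 9 (perimeter = 2·16·9.000·sin(180°/16) = 56.19 mm); Taking the union: the regions partially overlap (shared area 45.47 mm²), so the edge portions inside another operand are dropped and the merged outline is re-measured after clipping — boundary = 79.28 mm; (rotated 15° about Z; rotation is an isometry so areas/perimeters/island counts are preserved). So its perimeter = 79.28 mm. Layer 61 (z = 18.3): the cube is present — its section is the full 12.5×13 rectangle (perimeter 51.00 mm); the cylinder at (5, 11) is not intersected at this z (z outside [1.5, 17.5]); Taking the first minus the rest: none of the subtracted shapes is present at this height, so the 12.5×13 cube is unchanged — boundary = 51.00 mm; the cylinder at (13.5, -0.5) does not reach this height (z outside [3.5, 7]); Taking the union: only the result so far is present, so the union is just that shape — boundary = 51.00 mm; (whole slice rotated 15° about Z — lengths, areas and connectivity unchanged). So its perimeter = 51.00 mm. Layer 14 is larger (79.28 vs 51.00 mm).

layer 14 (z = 4.2 mm)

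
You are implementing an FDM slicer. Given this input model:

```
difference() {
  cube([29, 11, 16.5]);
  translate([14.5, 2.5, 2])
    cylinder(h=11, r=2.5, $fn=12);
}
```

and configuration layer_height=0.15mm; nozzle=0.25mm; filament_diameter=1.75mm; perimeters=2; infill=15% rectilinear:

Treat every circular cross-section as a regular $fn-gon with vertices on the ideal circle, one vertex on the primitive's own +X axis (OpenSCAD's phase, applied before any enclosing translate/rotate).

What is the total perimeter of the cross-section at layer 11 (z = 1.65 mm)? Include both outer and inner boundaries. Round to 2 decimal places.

At z = 1.65 mm: the cube is present — its section is the full 29×11 rectangle (perimeter 80.00 mm); the cylinder at (14.5, 2.5) does not reach this height (z outside [2, 13]); Taking the first minus the rest: none of the subtracted shapes is present at this height, so the 29×11 cube is unchanged — boundary = 80.00 mm. Overall, the cross-section is a single solid region. Total boundary length (outer) = 80.00 mm.

80.00 mm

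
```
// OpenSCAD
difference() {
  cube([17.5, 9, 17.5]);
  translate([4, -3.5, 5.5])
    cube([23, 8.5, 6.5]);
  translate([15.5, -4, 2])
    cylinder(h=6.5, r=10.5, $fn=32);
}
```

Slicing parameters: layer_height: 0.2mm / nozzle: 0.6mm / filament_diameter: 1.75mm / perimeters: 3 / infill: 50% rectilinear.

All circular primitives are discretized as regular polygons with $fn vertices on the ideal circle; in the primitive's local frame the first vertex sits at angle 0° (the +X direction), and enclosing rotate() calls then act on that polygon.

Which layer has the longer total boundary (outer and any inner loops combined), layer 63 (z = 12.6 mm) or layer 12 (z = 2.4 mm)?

Layer 63 (z = 12.6): the cube (footprint 17.5×9) is included at this height (perimeter 53.00 mm); the cube at (4, -3.5) does not reach this height (z outside [5.5, 12]); the cylinder at (15.5, -4) does not reach this height (z outside [2, 8.5]); After the difference (first − rest): none of the subtracted shapes is present at this height, so the 17.5×9 cube is unchanged — boundary = 53.00 mm. So its perimeter = 53.00 mm. Layer 12 (z = 2.4): the cube is present — its section is the full 17.5×9 rectangle (perimeter 53.00 mm); the cube at (4, -3.5) does not reach this height (z outside [5.5, 12]); the r=10.5 cylinder at (15.5, -4) gives a regular 32-gon of circumradius 10.5 (constant along its height) (perimeter = 2·32·10.500·sin(180°/32) = 65.87 mm); After the difference (first − rest): starting from the 17.5×9 cube, the r=10.5 cylinder at (15.5, -4) partially overlaps it — only the 58.02 mm² overlap (of its 344.14 mm²) is removed, clipping the outline — boundary = 49.37 mm. So its perimeter = 49.37 mm. Layer 63 is larger (53.00 vs 49.37 mm).

layer 63 (z = 12.6 mm)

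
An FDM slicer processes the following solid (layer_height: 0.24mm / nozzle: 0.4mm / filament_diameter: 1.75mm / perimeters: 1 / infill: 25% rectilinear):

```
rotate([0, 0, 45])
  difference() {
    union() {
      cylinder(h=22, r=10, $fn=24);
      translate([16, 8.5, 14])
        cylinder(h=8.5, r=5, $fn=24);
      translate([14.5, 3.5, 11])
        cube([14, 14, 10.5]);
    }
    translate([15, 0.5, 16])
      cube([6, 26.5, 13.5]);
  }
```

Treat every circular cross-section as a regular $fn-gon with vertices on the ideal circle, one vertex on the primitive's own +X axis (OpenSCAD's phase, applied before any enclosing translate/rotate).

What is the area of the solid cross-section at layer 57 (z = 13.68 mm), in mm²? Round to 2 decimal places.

At z = 13.68 mm: the cylinder: section is a regular 24-gon, circumradius r=10 (area = (24/2)·10.000²·sin(360°/24) = 310.58 mm²); the cylinder at (16, 8.5) does not reach this height (z outside [14, 22.5]); the 14×14 cube at (14.5, 3.5) contributes its full rectangle (area 196.00 mm²); Combining (union): the 2 present regions are separate (no shared area or edge), so areas and boundary lengths simply add and each stays a separate island — area = 506.58 mm²; the cube at (15, 0.5) is not intersected at this z (z outside [16, 29.5]); Subtracting the remaining from the first: none of the subtracted shapes is present at this height, so that combined region is unchanged — area = 506.58 mm²; (whole slice rotated 45° about Z — lengths, areas and connectivity unchanged). Overall, the cross-section has 2 separate islands. Net area = 506.58 mm².

506.58 mm²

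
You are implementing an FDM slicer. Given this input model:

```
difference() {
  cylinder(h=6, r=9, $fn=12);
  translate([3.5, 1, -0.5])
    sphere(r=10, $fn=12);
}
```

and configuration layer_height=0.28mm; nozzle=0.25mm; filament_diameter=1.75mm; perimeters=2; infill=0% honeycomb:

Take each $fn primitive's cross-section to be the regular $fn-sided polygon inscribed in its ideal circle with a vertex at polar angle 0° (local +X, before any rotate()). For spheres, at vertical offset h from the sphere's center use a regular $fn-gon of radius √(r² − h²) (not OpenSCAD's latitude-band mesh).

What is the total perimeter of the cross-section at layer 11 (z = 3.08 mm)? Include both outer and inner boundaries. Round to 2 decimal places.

52.13 mm

At z = 3.08 mm: the cylinder: section is a regular 12-gon, circumradius r=9 (perimeter = 2·12·9.000·sin(180°/12) = 55.90 mm); the sphere at (3.5, 1): section is a regular 12-gon, circumradius = √(r²−h²) = √(10²−3.58²) = 9.337 (perimeter = 2·12·9.337·sin(180°/12) = 58.00 mm); Taking the first minus the rest: starting from the r=9 cylinder, the r=10 sphere at (3.5, 1) partially overlaps it — only the 187.23 mm² overlap (of its 261.55 mm²) is removed, clipping the outline — boundary = 52.13 mm. Overall, the cross-section is a single solid region. Total boundary length (outer) = 52.13 mm.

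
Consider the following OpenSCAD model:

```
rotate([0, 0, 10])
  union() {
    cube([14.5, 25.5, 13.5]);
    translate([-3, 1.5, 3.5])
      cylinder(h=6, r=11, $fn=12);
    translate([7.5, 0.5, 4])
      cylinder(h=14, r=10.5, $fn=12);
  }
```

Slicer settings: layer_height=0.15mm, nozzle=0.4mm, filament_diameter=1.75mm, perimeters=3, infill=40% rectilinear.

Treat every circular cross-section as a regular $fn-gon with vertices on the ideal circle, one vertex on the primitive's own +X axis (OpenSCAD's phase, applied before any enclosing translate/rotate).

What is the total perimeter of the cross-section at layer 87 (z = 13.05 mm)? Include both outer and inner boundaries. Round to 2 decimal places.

99.01 mm

At z = 13.05 mm: the cube (footprint 14.5×25.5) is included at this height (perimeter 80.00 mm); the cylinder at (-3, 1.5) does not reach this height (z outside [3.5, 9.5]); the r=10.5 cylinder at (7.5, 0.5) contributes a regular 12-gon of circumradius 10.5 (perimeter = 2·12·10.500·sin(180°/12) = 65.22 mm); Merging all regions: the regions partially overlap (shared area 142.43 mm²), so the edge portions inside another operand are dropped and the merged outline is re-measured after clipping — boundary = 99.01 mm; (whole slice rotated 10° about Z — lengths, areas and connectivity unchanged). Overall, the cross-section is a single solid region. Total boundary length (outer) = 99.01 mm.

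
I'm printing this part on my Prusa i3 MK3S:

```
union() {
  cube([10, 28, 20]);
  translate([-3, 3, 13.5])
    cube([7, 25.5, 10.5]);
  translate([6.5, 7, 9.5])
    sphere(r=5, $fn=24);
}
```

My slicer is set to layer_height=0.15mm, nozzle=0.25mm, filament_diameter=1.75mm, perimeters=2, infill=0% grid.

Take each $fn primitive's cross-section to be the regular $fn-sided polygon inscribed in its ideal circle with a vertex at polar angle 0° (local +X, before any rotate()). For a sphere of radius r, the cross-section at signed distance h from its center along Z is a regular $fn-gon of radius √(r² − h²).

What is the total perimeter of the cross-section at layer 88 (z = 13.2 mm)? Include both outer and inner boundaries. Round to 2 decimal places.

At z = 13.2 mm: the 10×28 cube contributes its full rectangle (perimeter 76.00 mm); the cube at (-3, 3) is not intersected at this z (z outside [13.5, 24]); the sphere at (6.5, 7): section is a regular 24-gon, circumradius = √(r²−h²) = √(5²−3.7²) = 3.363 (perimeter = 2·24·3.363·sin(180°/24) = 21.07 mm); Combining (union): the r=5 sphere at (6.5, 7) lies entirely inside the 10×28 cube, so the union is just the 10×28 cube — boundary = 76.00 mm. Overall, the cross-section is a single solid region. Total boundary length (outer) = 76.00 mm.

76.00 mm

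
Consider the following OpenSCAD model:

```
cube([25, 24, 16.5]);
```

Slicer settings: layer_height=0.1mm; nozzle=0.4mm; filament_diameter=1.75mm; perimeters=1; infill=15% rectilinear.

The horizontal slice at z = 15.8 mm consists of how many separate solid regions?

At z = 15.8 mm: the 25×24 cube contributes its full rectangle. The result has 1 disconnected region.

1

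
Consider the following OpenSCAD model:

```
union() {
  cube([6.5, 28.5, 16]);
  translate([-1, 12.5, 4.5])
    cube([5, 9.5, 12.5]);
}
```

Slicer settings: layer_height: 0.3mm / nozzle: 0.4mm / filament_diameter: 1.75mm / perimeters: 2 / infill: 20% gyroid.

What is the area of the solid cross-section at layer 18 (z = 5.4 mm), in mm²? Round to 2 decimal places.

194.75 mm²

At z = 5.4 mm: the cube (footprint 6.5×28.5) is included at this height (area 185.25 mm²); the 5×9.5 cube at (-1, 12.5) contributes its full rectangle (area 47.50 mm²); Combining (union): the regions partially overlap — summed areas 232.75 mm² minus the doubly-counted overlap 38.00 mm² gives 194.75 mm² — area = 194.75 mm². Overall, the cross-section is a single solid region. Net area = 194.75 mm².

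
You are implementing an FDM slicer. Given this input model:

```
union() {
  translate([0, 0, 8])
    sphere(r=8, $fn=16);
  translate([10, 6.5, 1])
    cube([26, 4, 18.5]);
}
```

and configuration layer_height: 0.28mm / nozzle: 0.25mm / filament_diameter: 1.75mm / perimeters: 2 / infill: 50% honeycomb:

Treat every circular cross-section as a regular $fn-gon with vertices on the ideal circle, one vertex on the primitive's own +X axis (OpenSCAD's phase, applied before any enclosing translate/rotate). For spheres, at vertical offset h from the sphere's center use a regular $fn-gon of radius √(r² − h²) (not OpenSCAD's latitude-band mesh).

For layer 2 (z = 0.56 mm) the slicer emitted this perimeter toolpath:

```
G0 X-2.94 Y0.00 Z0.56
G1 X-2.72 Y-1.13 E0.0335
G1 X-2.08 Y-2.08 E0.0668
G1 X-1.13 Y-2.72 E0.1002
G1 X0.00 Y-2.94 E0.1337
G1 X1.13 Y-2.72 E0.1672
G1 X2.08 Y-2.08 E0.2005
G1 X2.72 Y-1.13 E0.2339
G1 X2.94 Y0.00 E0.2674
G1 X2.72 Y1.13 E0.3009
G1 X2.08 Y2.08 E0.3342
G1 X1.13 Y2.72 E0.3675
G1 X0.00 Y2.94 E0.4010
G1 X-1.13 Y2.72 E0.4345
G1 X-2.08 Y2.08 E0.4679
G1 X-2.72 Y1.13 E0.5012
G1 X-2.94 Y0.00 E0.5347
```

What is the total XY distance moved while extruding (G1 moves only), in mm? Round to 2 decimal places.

18.37 mm

Sum the Euclidean lengths of each G1 segment: total = 18.37 mm.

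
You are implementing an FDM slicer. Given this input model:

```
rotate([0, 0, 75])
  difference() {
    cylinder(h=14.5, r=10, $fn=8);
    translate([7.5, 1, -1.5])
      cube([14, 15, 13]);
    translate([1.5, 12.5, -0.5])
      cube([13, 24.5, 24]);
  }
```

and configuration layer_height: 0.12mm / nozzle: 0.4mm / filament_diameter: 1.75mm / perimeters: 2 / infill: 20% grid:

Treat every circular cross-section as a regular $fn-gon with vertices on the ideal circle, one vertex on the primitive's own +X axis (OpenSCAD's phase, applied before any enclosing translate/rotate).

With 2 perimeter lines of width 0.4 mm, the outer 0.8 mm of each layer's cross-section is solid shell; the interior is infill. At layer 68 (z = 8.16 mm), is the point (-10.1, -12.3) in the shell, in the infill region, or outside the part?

At z = 8.16 mm: the cylinder: section is a regular 8-gon, circumradius r=10; the cube at (7.5, 1) (footprint 14×15) is included at this height; the cube at (1.5, 12.5) is present — its section is the full 13×24.5 rectangle; After the difference (first − rest): starting from the r=10 cylinder, the 14×15 cube at (7.5, 1) partially overlaps it — only the 5.25 mm² overlap (of its 210.00 mm²) is removed, clipping the outline; the 13×24.5 cube at (1.5, 12.5) misses the remaining region (no effect) — 1 connected region; (rotated 75° about Z; rotation is an isometry so areas/perimeters/island counts are preserved). Overall, the cross-section is a single solid region. Undo the 75° rotation: the query point maps to (-14.495, 6.572) in the un-rotated model frame. The nearest boundary edge runs (-10.00, 0.00)→(-7.07, 7.07); distance from the point to it = 6.67 mm. The point is not inside any of the regions above, so it lies outside the cross-section (6.67 mm from the nearest boundary).

outside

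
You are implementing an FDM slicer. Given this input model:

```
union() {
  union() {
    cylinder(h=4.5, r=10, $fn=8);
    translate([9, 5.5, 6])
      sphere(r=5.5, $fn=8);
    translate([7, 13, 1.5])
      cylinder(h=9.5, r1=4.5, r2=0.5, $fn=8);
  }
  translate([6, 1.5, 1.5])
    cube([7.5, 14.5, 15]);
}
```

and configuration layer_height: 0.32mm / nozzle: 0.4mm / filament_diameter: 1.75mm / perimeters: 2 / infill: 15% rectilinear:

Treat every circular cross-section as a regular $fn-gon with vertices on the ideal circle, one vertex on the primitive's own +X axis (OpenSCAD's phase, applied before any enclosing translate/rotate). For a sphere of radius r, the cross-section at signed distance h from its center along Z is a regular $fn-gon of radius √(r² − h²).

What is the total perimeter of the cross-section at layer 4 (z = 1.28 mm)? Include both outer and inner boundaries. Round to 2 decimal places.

67.62 mm

At z = 1.28 mm: the r=10 cylinder contributes a regular 8-gon of circumradius 10 (perimeter = 2·8·10.000·sin(180°/8) = 61.23 mm); the r=5.5 sphere at (9, 5.5) slices to a regular 8-gon of circumradius 2.823 (√(r²−h²) with h=4.72 from center) (perimeter = 2·8·2.823·sin(180°/8) = 17.29 mm); the cone at (7, 13) is absent (z outside [1.5, 11]); Merging all regions: the regions partially overlap (shared area 5.10 mm²), so the edge portions inside another operand are dropped and the merged outline is re-measured after clipping — boundary = 67.62 mm; the cube at (6, 1.5) is absent (z outside [1.5, 16.5]); Merging all regions: only the result so far is present, so the union is just that shape — boundary = 67.62 mm. Overall, the cross-section is a single solid region. Total boundary length (outer) = 67.62 mm.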